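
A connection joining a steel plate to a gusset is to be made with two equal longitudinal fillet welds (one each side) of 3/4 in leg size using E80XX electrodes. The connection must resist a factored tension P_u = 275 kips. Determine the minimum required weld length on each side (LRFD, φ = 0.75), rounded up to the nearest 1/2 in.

E80XX → F_EXX = 80 ksi.
Throat t_e = 0.707 × 0.75 = 0.5302 in.
φr_n = 0.75 × 0.6 × 80 × 0.5302 = 19.09 kips/in.
L_req = P_u / φr_n = 275 / 19.09 = 14.41 in total.
Per side: 14.41 / 2 = 7.203 in.
Round up → use L = 7.5 in on each side.

L = 7.5 in on each side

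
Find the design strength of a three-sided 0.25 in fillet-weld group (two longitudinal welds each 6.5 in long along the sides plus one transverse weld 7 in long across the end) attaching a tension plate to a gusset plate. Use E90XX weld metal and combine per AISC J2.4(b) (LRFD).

E90XX → F_EXX = 90 ksi.
t_e = 0.707 × 0.25 = 0.1767 in.
R_nwl = 0.6 × 90 × 0.1767 × 13 = 124.1 kips (longitudinal, 2 welds).
R_nwt = 0.6 × 90 × 0.1767 × 7 = 66.81 kips (transverse, base value).
(i) R_nwl + R_nwt = 190.9 kips; (ii) 0.85 R_nwl + 1.5 R_nwt = 205.7 kips.
R_n = max = 205.7 kips [governs: (ii)]; φR_n = 154.3 kips.

φR_n ≈ 154 kips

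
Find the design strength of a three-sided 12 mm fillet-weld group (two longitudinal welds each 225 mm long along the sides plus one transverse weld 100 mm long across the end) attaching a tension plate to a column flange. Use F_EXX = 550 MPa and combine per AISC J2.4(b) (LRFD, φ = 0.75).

t_e = 0.707 × 12 = 8.484 mm.
R_nwl = 0.6 × 550 × 8.484 × 450 × 10⁻³ = 1260 kN (longitudinal, 2 welds).
R_nwt = 0.6 × 550 × 8.484 × 100 × 10⁻³ = 280 kN (transverse, base value).
(i) R_nwl + R_nwt = 1540 kN; (ii) 0.85 R_nwl + 1.5 R_nwt = 1491 kN.
R_n = max = 1540 kN [governs: (i)]; φR_n = 1155 kN.

φR_n ≈ 1150 kN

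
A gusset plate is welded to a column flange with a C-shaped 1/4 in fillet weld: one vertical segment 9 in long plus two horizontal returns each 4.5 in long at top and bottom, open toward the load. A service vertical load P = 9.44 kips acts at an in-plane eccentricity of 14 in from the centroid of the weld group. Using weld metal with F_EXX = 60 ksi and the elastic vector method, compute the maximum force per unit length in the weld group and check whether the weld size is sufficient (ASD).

Total weld length L_w = 18 in. Treat welds as unit-width lines.
Centroid: x̄ = 2×4.5×2.25 / 18 = 1.125 in from the vertical weld.
Polar moment about centroid: J = I_x + I_y = [9³/12 + 2×4.5×4.5²] + [9×1.125² + 2(4.5³/12 + 4.5×1.125²)] = 281 in³.
Direct shear f_v = P/L_w = 9.44 / 18 = 0.5244 kip/in (vertical).
Torsion M = P·e = 9.44 × 14 = 132.16 kip·in.
Critical point at (x, y) = (3.375, 4.5) from centroid. f_tx = M·y/J = 2.117 kip/in; f_ty = M·x/J = 1.588 kip/in.
Resultant f_max = √[f_tx² + (f_v + f_ty)²] = √[2.117² + (0.5244 + 1.588)²] = 2.99 kip/in.
Capacity per unit length: r_n/Ω = (1/2.0) × 0.6 × 60 × (0.707 × 0.25) = 3.181 kip/in.
2.99 ≤ 3.181 → adequate.

f_max ≈ 2.99 kip/in; adequate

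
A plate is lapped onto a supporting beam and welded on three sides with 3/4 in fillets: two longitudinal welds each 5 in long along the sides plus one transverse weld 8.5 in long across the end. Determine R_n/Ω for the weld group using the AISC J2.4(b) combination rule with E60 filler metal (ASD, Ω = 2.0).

R_n/Ω ≈ 203 kip

E60XX → F_EXX = 60 ksi.
t_e = 0.707 × 0.75 = 0.5302 in.
R_nwl = 0.6 × 60 × 0.5302 × 10 = 190.9 kip (longitudinal, 2 welds).
R_nwt = 0.6 × 60 × 0.5302 × 8.5 = 162.3 kip (transverse, base value).
(i) R_nwl + R_nwt = 353.1 kip; (ii) 0.85 R_nwl + 1.5 R_nwt = 405.6 kip.
R_n = max = 405.6 kip [governs: (ii)]; R_n/Ω = 202.8 kip.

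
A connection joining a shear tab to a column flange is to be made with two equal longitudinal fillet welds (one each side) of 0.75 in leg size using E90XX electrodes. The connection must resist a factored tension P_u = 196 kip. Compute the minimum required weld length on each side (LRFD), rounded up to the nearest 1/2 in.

E90XX → F_EXX = 90 ksi.
Throat t_e = 0.707 × 0.75 = 0.5302 in.
φr_n = 0.75 × 0.6 × 90 × 0.5302 = 21.48 kip/in.
L_req = P_u / φr_n = 196 / 21.48 = 9.127 in total.
Per side: 9.127 / 2 = 4.563 in.
Round up → use L = 5 in on each side.

L = 5 in on each side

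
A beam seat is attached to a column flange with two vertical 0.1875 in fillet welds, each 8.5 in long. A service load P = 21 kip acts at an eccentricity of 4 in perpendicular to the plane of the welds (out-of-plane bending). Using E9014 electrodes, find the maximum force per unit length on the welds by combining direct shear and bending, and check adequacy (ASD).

f_max ≈ 3.7 kip/in; NOT adequate

E90XX → F_EXX = 90 ksi.
L_w = 2 × 8.5 = 17 in; section modulus (unit throat) S = 2 × L²/6 = 24.08 in².
Direct shear f_v = P/L_w = 21/17 = 1.235 kip/in.
Moment M = P × e = 21 × 4 = 84 kip·in; bending f_b = M/S = 3.488 kip/in.
f_max = √(f_v² + f_b²) = √(1.235² + 3.488²) = 3.7 kip/in.
r_n/Ω = (1/2.0) × 0.6 × 90 × (0.707 × 0.1875) = 3.579 kip/in → NOT adequate.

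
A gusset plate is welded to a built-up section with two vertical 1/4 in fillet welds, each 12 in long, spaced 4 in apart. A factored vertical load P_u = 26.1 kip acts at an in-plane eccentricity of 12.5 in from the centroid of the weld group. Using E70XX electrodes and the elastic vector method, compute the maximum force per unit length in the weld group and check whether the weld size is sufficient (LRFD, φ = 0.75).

E70XX → F_EXX = 70 ksi.
Total weld length L_w = 24 in. Treat welds as unit-width lines.
Polar moment about centroid: J = 2[d³/12 + d(b/2)²] = 2[12³/12 + 12×2²] = 384 in³.
Direct shear f_v = P/L_w = 26.1 / 24 = 1.088 kip/in (vertical).
Torsion M = P·e = 26.1 × 12.5 = 326.25 kip·in.
Critical point at (x, y) = (2, 6) from centroid. f_tx = M·y/J = 5.098 kip/in; f_ty = M·x/J = 1.699 kip/in.
Resultant f_max = √[f_tx² + (f_v + f_ty)²] = √[5.098² + (1.088 + 1.699)²] = 5.81 kip/in.
Capacity per unit length: φr_n = 0.75 × 0.6 × 70 × (0.707 × 0.25) = 5.568 kip/in.
5.81 > 5.568 → NOT adequate.

f_max ≈ 5.81 kip/in; NOT adequate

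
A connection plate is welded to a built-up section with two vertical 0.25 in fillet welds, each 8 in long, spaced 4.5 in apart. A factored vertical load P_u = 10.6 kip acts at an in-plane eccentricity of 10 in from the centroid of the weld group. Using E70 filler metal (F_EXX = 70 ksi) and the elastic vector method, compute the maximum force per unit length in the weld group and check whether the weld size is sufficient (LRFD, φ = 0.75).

f_max ≈ 3.3 kip/in; adequate

Total weld length L_w = 16 in. Treat welds as unit-width lines.
Polar moment about centroid: J = 2[d³/12 + d(b/2)²] = 2[8³/12 + 8×2.25²] = 166.3 in³.
Direct shear f_v = P/L_w = 10.6 / 16 = 0.6625 kip/in (vertical).
Torsion M = P·e = 10.6 × 10 = 106 kip·in.
Critical point at (x, y) = (2.25, 4) from centroid. f_tx = M·y/J = 2.549 kip/in; f_ty = M·x/J = 1.434 kip/in.
Resultant f_max = √[f_tx² + (f_v + f_ty)²] = √[2.549² + (0.6625 + 1.434)²] = 3.3 kip/in.
Capacity per unit length: φr_n = 0.75 × 0.6 × 70 × (0.707 × 0.25) = 5.568 kip/in.
3.3 ≤ 5.568 → adequate.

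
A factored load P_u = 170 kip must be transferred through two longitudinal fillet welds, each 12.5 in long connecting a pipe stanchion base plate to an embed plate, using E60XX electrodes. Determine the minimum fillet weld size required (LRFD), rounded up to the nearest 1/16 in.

E60XX → F_EXX = 60 ksi.
Total weld length L = 25 in.
Required throat t_e = P_u / (φ × 0.6 F_EXX × L) = 170 / (0.75 × 0.6 × 60 × 25) = 0.2519 in.
Required leg w = t_e / 0.707 = 0.3562 in → use 3/8 in.

w = 3/8 in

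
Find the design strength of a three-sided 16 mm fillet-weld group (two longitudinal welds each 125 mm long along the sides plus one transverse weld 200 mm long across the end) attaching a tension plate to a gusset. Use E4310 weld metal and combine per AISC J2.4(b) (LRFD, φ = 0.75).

φR_n ≈ 1120 kN

E43XX → F_EXX = 430 MPa.
t_e = 0.707 × 16 = 11.31 mm.
R_nwl = 0.6 × 430 × 11.31 × 250 × 10⁻³ = 729.6 kN (longitudinal, 2 welds).
R_nwt = 0.6 × 430 × 11.31 × 200 × 10⁻³ = 583.7 kN (transverse, base value).
(i) R_nwl + R_nwt = 1313 kN; (ii) 0.85 R_nwl + 1.5 R_nwt = 1496 kN.
R_n = max = 1496 kN [governs: (ii)]; φR_n = 1122 kN.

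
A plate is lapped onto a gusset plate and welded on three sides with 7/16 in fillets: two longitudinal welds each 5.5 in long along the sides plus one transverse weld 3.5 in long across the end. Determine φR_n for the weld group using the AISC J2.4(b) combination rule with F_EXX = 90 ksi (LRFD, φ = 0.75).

φR_n ≈ 183 kips

t_e = 0.707 × 0.4375 = 0.3093 in.
R_nwl = 0.6 × 90 × 0.3093 × 11 = 183.7 kips (longitudinal, 2 welds).
R_nwt = 0.6 × 90 × 0.3093 × 3.5 = 58.46 kips (transverse, base value).
(i) R_nwl + R_nwt = 242.2 kips; (ii) 0.85 R_nwl + 1.5 R_nwt = 243.9 kips.
R_n = max = 243.9 kips [governs: (ii)]; φR_n = 182.9 kips.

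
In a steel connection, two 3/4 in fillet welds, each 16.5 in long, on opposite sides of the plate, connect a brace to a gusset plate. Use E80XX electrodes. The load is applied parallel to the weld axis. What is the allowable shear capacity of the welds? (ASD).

R_n/Ω ≈ 420 kips

E80XX → F_EXX = 80 ksi.
Effective throat t_e = 0.707 × 0.75 = 0.5302 in.
Total length L = 33 in; A_we = 0.5302 × 33 = 17.5 in².
F_nw = 0.6 F_EXX = 0.6 × 80 = 48 ksi.
R_n = 48 × 17.5 = 839.9 kips; R_n/Ω = 839.9/2.0 = 420 kips.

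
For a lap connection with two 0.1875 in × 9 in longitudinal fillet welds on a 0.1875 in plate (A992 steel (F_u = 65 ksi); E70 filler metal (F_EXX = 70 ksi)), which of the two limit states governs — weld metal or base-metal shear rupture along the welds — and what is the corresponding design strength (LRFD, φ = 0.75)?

t_e = 0.707 × 0.1875 = 0.1326 in; L = 18 in.
Weld metal: φR_n = 0.75 × 0.6 × 70 × 0.1326 × 18 = 75.16 kips.
Base metal (shear rupture): φR_n = 0.75 × 0.6 × 65 × 0.1875 × 18 = 98.72 kips.
Governing: weld metal.

φR_n ≈ 75.2 kips (weld metal governs)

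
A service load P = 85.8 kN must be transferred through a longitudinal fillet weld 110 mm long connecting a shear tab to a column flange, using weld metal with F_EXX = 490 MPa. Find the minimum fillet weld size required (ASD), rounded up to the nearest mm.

Total weld length L = 110 mm.
Required throat t_e = P × Ω / (0.6 F_EXX × L) = 85.8 × 2.0 / (0.6 × 490 × 110 × 10⁻³) = 5.306 mm.
Required leg w = t_e / 0.707 = 7.505 mm → use 8 mm.

w = 8 mm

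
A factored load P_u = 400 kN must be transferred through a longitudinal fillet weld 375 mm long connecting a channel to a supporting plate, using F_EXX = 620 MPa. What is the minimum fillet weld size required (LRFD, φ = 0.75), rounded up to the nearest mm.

Total weld length L = 375 mm.
Required throat t_e = P_u / (φ × 0.6 F_EXX × L) = 400 / (0.75 × 0.6 × 620 × 375 × 10⁻³) = 3.823 mm.
Required leg w = t_e / 0.707 = 5.408 mm → use 6 mm.

w = 6 mm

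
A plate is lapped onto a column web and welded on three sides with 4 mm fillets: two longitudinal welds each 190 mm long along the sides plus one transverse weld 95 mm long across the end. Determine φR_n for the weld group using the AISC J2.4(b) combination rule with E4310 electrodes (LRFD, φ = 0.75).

E43XX → F_EXX = 430 MPa.
t_e = 0.707 × 4 = 2.828 mm.
R_nwl = 0.6 × 430 × 2.828 × 380 × 10⁻³ = 277.3 kN (longitudinal, 2 welds).
R_nwt = 0.6 × 430 × 2.828 × 95 × 10⁻³ = 69.31 kN (transverse, base value).
(i) R_nwl + R_nwt = 346.6 kN; (ii) 0.85 R_nwl + 1.5 R_nwt = 339.6 kN.
R_n = max = 346.6 kN [governs: (i)]; φR_n = 259.9 kN.

φR_n ≈ 260 kN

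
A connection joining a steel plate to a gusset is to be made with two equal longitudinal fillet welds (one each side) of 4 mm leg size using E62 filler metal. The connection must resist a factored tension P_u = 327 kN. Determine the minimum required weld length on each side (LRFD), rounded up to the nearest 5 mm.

L = 210 mm on each side

E62XX → F_EXX = 620 MPa.
Throat t_e = 0.707 × 4 = 2.828 mm.
φr_n = 0.75 × 0.6 × 620 × 2.828 × 10⁻³ = 0.789 kN/mm.
L_req = P_u / φr_n = 327 / 0.789 = 414.4 mm total.
Per side: 414.4 / 2 = 207.2 mm.
Round up → use L = 210 mm on each side.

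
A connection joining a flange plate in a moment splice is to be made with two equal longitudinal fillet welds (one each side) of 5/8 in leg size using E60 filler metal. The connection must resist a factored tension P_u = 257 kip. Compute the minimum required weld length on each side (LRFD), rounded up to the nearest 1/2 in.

L = 11 in on each side

E60XX → F_EXX = 60 ksi.
Throat t_e = 0.707 × 0.625 = 0.4419 in.
φr_n = 0.75 × 0.6 × 60 × 0.4419 = 11.93 kip/in.
L_req = P_u / φr_n = 257 / 11.93 = 21.54 in total.
Per side: 21.54 / 2 = 10.77 in.
Round up → use L = 11 in on each side.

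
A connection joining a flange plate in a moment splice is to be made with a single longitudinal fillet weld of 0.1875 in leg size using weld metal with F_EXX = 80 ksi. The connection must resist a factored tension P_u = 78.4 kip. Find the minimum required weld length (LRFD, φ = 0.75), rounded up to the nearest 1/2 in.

L = 16.5 in

Throat t_e = 0.707 × 0.1875 = 0.1326 in.
φr_n = 0.75 × 0.6 × 80 × 0.1326 = 4.772 kip/in.
L_req = P_u / φr_n = 78.4 / 4.772 = 16.43 in total.
Round up → use L = 16.5 in.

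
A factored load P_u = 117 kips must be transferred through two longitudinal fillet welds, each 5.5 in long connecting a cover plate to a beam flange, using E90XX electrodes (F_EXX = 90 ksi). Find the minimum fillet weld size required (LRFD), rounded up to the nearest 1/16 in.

Total weld length L = 11 in.
Required throat t_e = P_u / (φ × 0.6 F_EXX × L) = 117 / (0.75 × 0.6 × 90 × 11) = 0.2626 in.
Required leg w = t_e / 0.707 = 0.3715 in → use 3/8 in.

w = 3/8 in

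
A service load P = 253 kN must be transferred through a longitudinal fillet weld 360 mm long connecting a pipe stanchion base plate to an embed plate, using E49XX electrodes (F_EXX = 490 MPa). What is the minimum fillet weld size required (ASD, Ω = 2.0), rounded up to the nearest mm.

w = 7 mm

Total weld length L = 360 mm.
Required throat t_e = P × Ω / (0.6 F_EXX × L) = 253 × 2.0 / (0.6 × 490 × 360 × 10⁻³) = 4.781 mm.
Required leg w = t_e / 0.707 = 6.762 mm → use 7 mm.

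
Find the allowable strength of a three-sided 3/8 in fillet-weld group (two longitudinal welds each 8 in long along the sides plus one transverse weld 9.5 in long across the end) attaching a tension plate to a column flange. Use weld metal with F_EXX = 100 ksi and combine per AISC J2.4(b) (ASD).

R_n/Ω ≈ 222 kip

t_e = 0.707 × 0.375 = 0.2651 in.
R_nwl = 0.6 × 100 × 0.2651 × 16 = 254.5 kip (longitudinal, 2 welds).
R_nwt = 0.6 × 100 × 0.2651 × 9.5 = 151.1 kip (transverse, base value).
(i) R_nwl + R_nwt = 405.6 kip; (ii) 0.85 R_nwl + 1.5 R_nwt = 443 kip.
R_n = max = 443 kip [governs: (ii)]; R_n/Ω = 221.5 kip.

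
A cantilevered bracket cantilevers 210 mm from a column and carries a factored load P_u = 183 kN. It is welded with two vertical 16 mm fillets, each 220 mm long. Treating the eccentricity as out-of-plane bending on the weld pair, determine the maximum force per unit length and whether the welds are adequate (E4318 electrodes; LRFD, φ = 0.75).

E43XX → F_EXX = 430 MPa.
L_w = 2 × 220 = 440 mm; section modulus (unit throat) S = 2 × L²/6 = 16130 mm².
Direct shear f_v = P/L_w = 183×10³/440 = 415.9 N/mm.
Moment M = P × e = 183×10³ × 210 = 38430000 N·mm; bending f_b = M/S = 2382 N/mm.
f_max = √(f_v² + f_b²) = √(415.9² + 2382²) = 2418 N/mm.
φr_n = 0.75 × 0.6 × 430 × (0.707 × 16) = 2189 N/mm → NOT adequate.

f_max ≈ 2420 N/mm; NOT adequate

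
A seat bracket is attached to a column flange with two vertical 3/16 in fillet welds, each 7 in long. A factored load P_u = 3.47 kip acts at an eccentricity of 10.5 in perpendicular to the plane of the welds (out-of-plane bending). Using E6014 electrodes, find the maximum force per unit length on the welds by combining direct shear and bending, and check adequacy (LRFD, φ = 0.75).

f_max ≈ 2.24 kip/in; adequate

E60XX → F_EXX = 60 ksi.
L_w = 2 × 7 = 14 in; section modulus (unit throat) S = 2 × L²/6 = 16.33 in².
Direct shear f_v = P/L_w = 3.47/14 = 0.2479 kip/in.
Moment M = P × e = 3.47 × 10.5 = 36.435 kip·in; bending f_b = M/S = 2.231 kip/in.
f_max = √(f_v² + f_b²) = √(0.2479² + 2.231²) = 2.244 kip/in.
φr_n = 0.75 × 0.6 × 60 × (0.707 × 0.1875) = 3.579 kip/in → adequate.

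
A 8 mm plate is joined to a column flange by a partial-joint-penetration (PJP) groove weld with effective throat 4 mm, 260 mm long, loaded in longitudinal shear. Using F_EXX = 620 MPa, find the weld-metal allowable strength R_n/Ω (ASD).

Effective throat (given) t_e = 4 mm.
A_we = 4 × 260 = 1040 mm².
F_nw = 0.6 F_EXX = 372 MPa.
R_n/Ω = (372 × 1040) / 2.0 × 10⁻³ = 193.4 kN.

R_n/Ω ≈ 193 kN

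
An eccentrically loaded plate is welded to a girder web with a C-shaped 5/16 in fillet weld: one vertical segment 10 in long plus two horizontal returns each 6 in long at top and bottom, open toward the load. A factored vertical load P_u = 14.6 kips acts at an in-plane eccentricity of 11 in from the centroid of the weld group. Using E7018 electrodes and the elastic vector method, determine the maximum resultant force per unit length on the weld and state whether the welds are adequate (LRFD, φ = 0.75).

E70XX → F_EXX = 70 ksi.
Total weld length L_w = 22 in. Treat welds as unit-width lines.
Centroid: x̄ = 2×6×3 / 22 = 1.636 in from the vertical weld.
Polar moment about centroid: J = I_x + I_y = [10³/12 + 2×6×5²] + [10×1.636² + 2(6³/12 + 6×1.364²)] = 468.4 in³.
Direct shear f_v = P/L_w = 14.6 / 22 = 0.6636 kip/in (vertical).
Torsion M = P·e = 14.6 × 11 = 160.6 kip·in.
Critical point at (x, y) = (4.364, 5) from centroid. f_tx = M·y/J = 1.714 kip/in; f_ty = M·x/J = 1.496 kip/in.
Resultant f_max = √[f_tx² + (f_v + f_ty)²] = √[1.714² + (0.6636 + 1.496)²] = 2.757 kip/in.
Capacity per unit length: φr_n = 0.75 × 0.6 × 70 × (0.707 × 0.3125) = 6.96 kip/in.
2.757 ≤ 6.96 → adequate.

f_max ≈ 2.76 kip/in; adequate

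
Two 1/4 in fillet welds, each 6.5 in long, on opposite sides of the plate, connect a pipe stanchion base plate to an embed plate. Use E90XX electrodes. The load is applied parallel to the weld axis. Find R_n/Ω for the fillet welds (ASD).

R_n/Ω ≈ 62 kips

E90XX → F_EXX = 90 ksi.
Effective throat t_e = 0.707 × 0.25 = 0.1767 in.
Total length L = 13 in; A_we = 0.1767 × 13 = 2.298 in².
F_nw = 0.6 F_EXX = 0.6 × 90 = 54 ksi.
R_n = 54 × 2.298 = 124.1 kips; R_n/Ω = 124.1/2.0 = 62.04 kips.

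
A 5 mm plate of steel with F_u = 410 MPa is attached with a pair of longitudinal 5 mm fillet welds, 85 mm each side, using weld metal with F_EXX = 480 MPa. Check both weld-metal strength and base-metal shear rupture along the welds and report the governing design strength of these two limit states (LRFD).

φR_n ≈ 130 kN (weld metal governs)

t_e = 0.707 × 5 = 3.535 mm; L = 170 mm.
Weld metal: φR_n = 0.75 × 0.6 × 480 × 3.535 × 170 × 10⁻³ = 129.8 kN.
Base metal (shear rupture): φR_n = 0.75 × 0.6 × 410 × 5 × 170 × 10⁻³ = 156.8 kN.
Governing: weld metal.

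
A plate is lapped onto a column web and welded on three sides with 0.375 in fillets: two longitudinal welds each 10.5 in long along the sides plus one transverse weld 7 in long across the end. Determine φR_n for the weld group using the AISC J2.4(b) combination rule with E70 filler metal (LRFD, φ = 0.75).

E70XX → F_EXX = 70 ksi.
t_e = 0.707 × 0.375 = 0.2651 in.
R_nwl = 0.6 × 70 × 0.2651 × 21 = 233.8 kips (longitudinal, 2 welds).
R_nwt = 0.6 × 70 × 0.2651 × 7 = 77.95 kips (transverse, base value).
(i) R_nwl + R_nwt = 311.8 kips; (ii) 0.85 R_nwl + 1.5 R_nwt = 315.7 kips.
R_n = max = 315.7 kips [governs: (ii)]; φR_n = 236.8 kips.

φR_n ≈ 237 kips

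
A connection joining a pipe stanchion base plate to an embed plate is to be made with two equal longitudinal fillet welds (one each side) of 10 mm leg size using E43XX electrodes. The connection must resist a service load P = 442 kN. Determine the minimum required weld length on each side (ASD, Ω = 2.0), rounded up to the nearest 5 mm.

L = 245 mm on each side

E43XX → F_EXX = 430 MPa.
Throat t_e = 0.707 × 10 = 7.07 mm.
r_n/Ω = (0.6 × 430 × 7.07) / 2.0 = 912 N/mm = 0.912 kN/mm.
L_req = P / (r_n/Ω) = 442 / 0.912 = 484.6 mm total.
Per side: 484.6 / 2 = 242.3 mm.
Round up → use L = 245 mm on each side.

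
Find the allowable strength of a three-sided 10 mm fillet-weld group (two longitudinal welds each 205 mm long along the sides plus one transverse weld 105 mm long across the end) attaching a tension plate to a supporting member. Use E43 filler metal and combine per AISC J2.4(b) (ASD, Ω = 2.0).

E43XX → F_EXX = 430 MPa.
t_e = 0.707 × 10 = 7.07 mm.
R_nwl = 0.6 × 430 × 7.07 × 410 × 10⁻³ = 747.9 kN (longitudinal, 2 welds).
R_nwt = 0.6 × 430 × 7.07 × 105 × 10⁻³ = 191.5 kN (transverse, base value).
(i) R_nwl + R_nwt = 939.4 kN; (ii) 0.85 R_nwl + 1.5 R_nwt = 923 kN.
R_n = max = 939.4 kN [governs: (i)]; R_n/Ω = 469.7 kN.

R_n/Ω ≈ 470 kN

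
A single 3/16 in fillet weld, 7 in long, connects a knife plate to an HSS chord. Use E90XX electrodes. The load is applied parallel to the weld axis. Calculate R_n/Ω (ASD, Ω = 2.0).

R_n/Ω ≈ 25.1 kip

E90XX → F_EXX = 90 ksi.
Effective throat t_e = 0.707 × 0.1875 = 0.1326 in.
Total length L = 7 in; A_we = 0.1326 × 7 = 0.9279 in².
F_nw = 0.6 F_EXX = 0.6 × 90 = 54 ksi.
R_n = 54 × 0.9279 = 50.11 kip; R_n/Ω = 50.11/2.0 = 25.05 kip.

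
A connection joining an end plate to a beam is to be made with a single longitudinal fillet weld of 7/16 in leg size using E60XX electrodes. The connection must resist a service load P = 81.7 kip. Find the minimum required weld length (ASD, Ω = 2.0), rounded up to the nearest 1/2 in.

E60XX → F_EXX = 60 ksi.
Throat t_e = 0.707 × 0.4375 = 0.3093 in.
r_n/Ω = (0.6 × 60 × 0.3093) / 2.0 = 5.568 kip/in.
L_req = P / (r_n/Ω) = 81.7 / 5.568 = 14.67 in total.
Round up → use L = 15 in.

L = 15 in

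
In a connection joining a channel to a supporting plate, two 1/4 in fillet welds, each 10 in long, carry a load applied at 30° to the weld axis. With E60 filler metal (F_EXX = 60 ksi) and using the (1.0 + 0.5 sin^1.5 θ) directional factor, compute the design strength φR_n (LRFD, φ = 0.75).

t_e = 0.707 × 0.25 = 0.1767 in; A_we = 0.1767 × 20 = 3.535 in².
Directional factor: 1.0 + 0.5 sin^1.5(30°) = 1.177.
F_nw = 0.6 × 60 × 1.177 = 42.36 ksi.
φR_n = 0.75 × 42.36 × 3.535 = 112.3 kips.

φR_n ≈ 112 kips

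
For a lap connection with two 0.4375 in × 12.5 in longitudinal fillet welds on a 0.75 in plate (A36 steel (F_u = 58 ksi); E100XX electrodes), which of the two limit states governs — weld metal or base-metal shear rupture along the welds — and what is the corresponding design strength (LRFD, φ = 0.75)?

φR_n ≈ 348 kips (weld metal governs)

E100XX → F_EXX = 100 ksi.
t_e = 0.707 × 0.4375 = 0.3093 in; L = 25 in.
Weld metal: φR_n = 0.75 × 0.6 × 100 × 0.3093 × 25 = 348 kips.
Base metal (shear rupture): φR_n = 0.75 × 0.6 × 58 × 0.75 × 25 = 489.4 kips.
Governing: weld metal.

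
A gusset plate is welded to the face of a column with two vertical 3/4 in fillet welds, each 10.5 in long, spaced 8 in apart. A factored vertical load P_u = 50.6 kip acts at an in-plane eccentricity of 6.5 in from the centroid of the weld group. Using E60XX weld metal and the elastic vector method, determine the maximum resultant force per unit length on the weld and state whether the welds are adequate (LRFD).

f_max ≈ 5.89 kip/in; adequate

E60XX → F_EXX = 60 ksi.
Total weld length L_w = 21 in. Treat welds as unit-width lines.
Polar moment about centroid: J = 2[d³/12 + d(b/2)²] = 2[10.5³/12 + 10.5×4²] = 528.9 in³.
Direct shear f_v = P/L_w = 50.6 / 21 = 2.41 kip/in (vertical).
Torsion M = P·e = 50.6 × 6.5 = 328.9 kip·in.
Critical point at (x, y) = (4, 5.25) from centroid. f_tx = M·y/J = 3.265 kip/in; f_ty = M·x/J = 2.487 kip/in.
Resultant f_max = √[f_tx² + (f_v + f_ty)²] = √[3.265² + (2.41 + 2.487)²] = 5.885 kip/in.
Capacity per unit length: φr_n = 0.75 × 0.6 × 60 × (0.707 × 0.75) = 14.32 kip/in.
5.885 ≤ 14.32 → adequate.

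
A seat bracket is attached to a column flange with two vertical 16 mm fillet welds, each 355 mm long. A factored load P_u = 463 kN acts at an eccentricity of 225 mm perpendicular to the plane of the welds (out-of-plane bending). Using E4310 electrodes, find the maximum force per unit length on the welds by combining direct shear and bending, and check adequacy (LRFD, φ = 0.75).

f_max ≈ 2560 N/mm; NOT adequate

E43XX → F_EXX = 430 MPa.
L_w = 2 × 355 = 710 mm; section modulus (unit throat) S = 2 × L²/6 = 42010 mm².
Direct shear f_v = P/L_w = 463×10³/710 = 652.1 N/mm.
Moment M = P × e = 463×10³ × 225 = 104180000 N·mm; bending f_b = M/S = 2480 N/mm.
f_max = √(f_v² + f_b²) = √(652.1² + 2480²) = 2564 N/mm.
φr_n = 0.75 × 0.6 × 430 × (0.707 × 16) = 2189 N/mm → NOT adequate.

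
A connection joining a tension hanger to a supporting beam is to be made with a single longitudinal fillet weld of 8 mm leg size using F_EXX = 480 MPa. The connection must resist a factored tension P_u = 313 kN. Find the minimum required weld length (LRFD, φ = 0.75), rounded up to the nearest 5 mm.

Throat t_e = 0.707 × 8 = 5.656 mm.
φr_n = 0.75 × 0.6 × 480 × 5.656 × 10⁻³ = 1.222 kN/mm.
L_req = P_u / φr_n = 313 / 1.222 = 256.2 mm total.
Round up → use L = 260 mm.

L = 260 mm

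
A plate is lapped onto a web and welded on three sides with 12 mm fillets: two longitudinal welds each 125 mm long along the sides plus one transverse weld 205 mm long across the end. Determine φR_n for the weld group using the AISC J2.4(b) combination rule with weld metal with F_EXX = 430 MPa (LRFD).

φR_n ≈ 854 kN

t_e = 0.707 × 12 = 8.484 mm.
R_nwl = 0.6 × 430 × 8.484 × 250 × 10⁻³ = 547.2 kN (longitudinal, 2 welds).
R_nwt = 0.6 × 430 × 8.484 × 205 × 10⁻³ = 448.7 kN (transverse, base value).
(i) R_nwl + R_nwt = 995.9 kN; (ii) 0.85 R_nwl + 1.5 R_nwt = 1138 kN.
R_n = max = 1138 kN [governs: (ii)]; φR_n = 853.7 kN.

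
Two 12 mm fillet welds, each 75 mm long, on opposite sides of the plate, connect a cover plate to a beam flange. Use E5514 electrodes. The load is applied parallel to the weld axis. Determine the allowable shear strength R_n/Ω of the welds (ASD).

R_n/Ω ≈ 210 kN

E55XX → F_EXX = 550 MPa.
Effective throat t_e = 0.707 × 12 = 8.484 mm.
Total length L = 150 mm; A_we = 8.484 × 150 = 1273 mm².
F_nw = 0.6 F_EXX = 0.6 × 550 = 330 MPa.
R_n = 330 × 1273 × 10⁻³ = 420 kN; R_n/Ω = 420/2.0 = 210 kN.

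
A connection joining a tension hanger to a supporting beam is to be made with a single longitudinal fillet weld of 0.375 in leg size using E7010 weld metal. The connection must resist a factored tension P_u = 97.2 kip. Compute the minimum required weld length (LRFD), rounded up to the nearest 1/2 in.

L = 12 in

E70XX → F_EXX = 70 ksi.
Throat t_e = 0.707 × 0.375 = 0.2651 in.
φr_n = 0.75 × 0.6 × 70 × 0.2651 = 8.351 kip/in.
L_req = P_u / φr_n = 97.2 / 8.351 = 11.64 in total.
Round up → use L = 12 in.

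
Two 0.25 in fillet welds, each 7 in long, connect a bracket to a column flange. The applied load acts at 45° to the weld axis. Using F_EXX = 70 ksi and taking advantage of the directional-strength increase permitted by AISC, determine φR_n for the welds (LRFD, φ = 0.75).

φR_n ≈ 101 kips

t_e = 0.707 × 0.25 = 0.1767 in; A_we = 0.1767 × 14 = 2.474 in².
Directional factor: 1.0 + 0.5 sin^1.5(45°) = 1.297.
F_nw = 0.6 × 70 × 1.297 = 54.49 ksi.
φR_n = 0.75 × 54.49 × 2.474 = 101.1 kips.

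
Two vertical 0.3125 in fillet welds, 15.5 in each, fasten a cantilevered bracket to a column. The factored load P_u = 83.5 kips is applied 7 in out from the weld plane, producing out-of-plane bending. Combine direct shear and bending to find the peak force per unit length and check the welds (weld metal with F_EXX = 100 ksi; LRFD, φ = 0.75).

L_w = 2 × 15.5 = 31 in; section modulus (unit throat) S = 2 × L²/6 = 80.08 in².
Direct shear f_v = P/L_w = 83.5/31 = 2.694 kip/in.
Moment M = P × e = 83.5 × 7 = 584.5 kip·in; bending f_b = M/S = 7.299 kip/in.
f_max = √(f_v² + f_b²) = √(2.694² + 7.299²) = 7.78 kip/in.
φr_n = 0.75 × 0.6 × 100 × (0.707 × 0.3125) = 9.942 kip/in → adequate.

f_max ≈ 7.78 kip/in; adequate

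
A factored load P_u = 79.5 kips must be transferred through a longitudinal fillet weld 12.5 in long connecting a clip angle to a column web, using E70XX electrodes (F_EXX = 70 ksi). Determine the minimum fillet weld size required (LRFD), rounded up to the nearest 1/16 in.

Total weld length L = 12.5 in.
Required throat t_e = P_u / (φ × 0.6 F_EXX × L) = 79.5 / (0.75 × 0.6 × 70 × 12.5) = 0.2019 in.
Required leg w = t_e / 0.707 = 0.2856 in → use 5/16 in.

w = 5/16 in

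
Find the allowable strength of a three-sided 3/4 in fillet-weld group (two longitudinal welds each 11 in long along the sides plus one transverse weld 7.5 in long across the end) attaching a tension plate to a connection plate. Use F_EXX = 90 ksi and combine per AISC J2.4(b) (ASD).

R_n/Ω ≈ 429 kips

t_e = 0.707 × 0.75 = 0.5302 in.
R_nwl = 0.6 × 90 × 0.5302 × 22 = 629.9 kips (longitudinal, 2 welds).
R_nwt = 0.6 × 90 × 0.5302 × 7.5 = 214.8 kips (transverse, base value).
(i) R_nwl + R_nwt = 844.7 kips; (ii) 0.85 R_nwl + 1.5 R_nwt = 857.6 kips.
R_n = max = 857.6 kips [governs: (ii)]; R_n/Ω = 428.8 kips.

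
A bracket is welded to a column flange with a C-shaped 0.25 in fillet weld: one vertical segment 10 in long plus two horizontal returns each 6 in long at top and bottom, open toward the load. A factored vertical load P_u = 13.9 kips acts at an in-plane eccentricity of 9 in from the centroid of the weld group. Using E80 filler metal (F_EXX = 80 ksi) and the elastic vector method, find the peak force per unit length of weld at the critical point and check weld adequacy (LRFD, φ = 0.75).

f_max ≈ 2.24 kip/in; adequate

Total weld length L_w = 22 in. Treat welds as unit-width lines.
Centroid: x̄ = 2×6×3 / 22 = 1.636 in from the vertical weld.
Polar moment about centroid: J = I_x + I_y = [10³/12 + 2×6×5²] + [10×1.636² + 2(6³/12 + 6×1.364²)] = 468.4 in³.
Direct shear f_v = P/L_w = 13.9 / 22 = 0.6318 kip/in (vertical).
Torsion M = P·e = 13.9 × 9 = 125.1 kip·in.
Critical point at (x, y) = (4.364, 5) from centroid. f_tx = M·y/J = 1.335 kip/in; f_ty = M·x/J = 1.165 kip/in.
Resultant f_max = √[f_tx² + (f_v + f_ty)²] = √[1.335² + (0.6318 + 1.165)²] = 2.239 kip/in.
Capacity per unit length: φr_n = 0.75 × 0.6 × 80 × (0.707 × 0.25) = 6.363 kip/in.
2.239 ≤ 6.363 → adequate.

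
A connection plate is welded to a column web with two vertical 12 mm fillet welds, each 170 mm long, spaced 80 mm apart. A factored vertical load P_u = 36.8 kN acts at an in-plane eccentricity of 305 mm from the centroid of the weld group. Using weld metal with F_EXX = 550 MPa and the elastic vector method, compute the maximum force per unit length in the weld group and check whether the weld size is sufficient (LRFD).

f_max ≈ 826 N/mm; adequate

Total weld length L_w = 340 mm. Treat welds as unit-width lines.
Polar moment about centroid: J = 2[d³/12 + d(b/2)²] = 2[170³/12 + 170×40²] = 1363000 mm³.
Direct shear f_v = P/L_w = 36.8×10³ / 340 = 108.2 N/mm (vertical).
Torsion M = P·e = 36.8×10³ × 305 = 11224000 N·mm.
Critical point at (x, y) = (40, 85) from centroid. f_tx = M·y/J = 700 N/mm; f_ty = M·x/J = 329.4 N/mm.
Resultant f_max = √[f_tx² + (f_v + f_ty)²] = √[700² + (108.2 + 329.4)²] = 825.6 N/mm.
Capacity per unit length: φr_n = 0.75 × 0.6 × 550 × (0.707 × 12) = 2100 N/mm.
825.6 ≤ 2100 → adequate.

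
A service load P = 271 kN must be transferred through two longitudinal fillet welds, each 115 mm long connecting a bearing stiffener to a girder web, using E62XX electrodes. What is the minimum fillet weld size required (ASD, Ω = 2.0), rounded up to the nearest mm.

w = 9 mm

E62XX → F_EXX = 620 MPa.
Total weld length L = 230 mm.
Required throat t_e = P × Ω / (0.6 F_EXX × L) = 271 × 2.0 / (0.6 × 620 × 230 × 10⁻³) = 6.335 mm.
Required leg w = t_e / 0.707 = 8.96 mm → use 9 mm.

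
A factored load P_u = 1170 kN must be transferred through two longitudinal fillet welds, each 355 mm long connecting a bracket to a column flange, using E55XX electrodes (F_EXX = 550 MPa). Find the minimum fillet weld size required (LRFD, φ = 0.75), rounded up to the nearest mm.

Total weld length L = 710 mm.
Required throat t_e = P_u / (φ × 0.6 F_EXX × L) = 1170 / (0.75 × 0.6 × 550 × 710 × 10⁻³) = 6.658 mm.
Required leg w = t_e / 0.707 = 9.417 mm → use 10 mm.

w = 10 mm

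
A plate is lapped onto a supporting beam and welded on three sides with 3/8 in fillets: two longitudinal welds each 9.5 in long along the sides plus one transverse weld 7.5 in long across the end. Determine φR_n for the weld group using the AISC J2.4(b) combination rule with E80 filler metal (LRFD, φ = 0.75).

φR_n ≈ 262 kip

E80XX → F_EXX = 80 ksi.
t_e = 0.707 × 0.375 = 0.2651 in.
R_nwl = 0.6 × 80 × 0.2651 × 19 = 241.8 kip (longitudinal, 2 welds).
R_nwt = 0.6 × 80 × 0.2651 × 7.5 = 95.44 kip (transverse, base value).
(i) R_nwl + R_nwt = 337.2 kip; (ii) 0.85 R_nwl + 1.5 R_nwt = 348.7 kip.
R_n = max = 348.7 kip [governs: (ii)]; φR_n = 261.5 kip.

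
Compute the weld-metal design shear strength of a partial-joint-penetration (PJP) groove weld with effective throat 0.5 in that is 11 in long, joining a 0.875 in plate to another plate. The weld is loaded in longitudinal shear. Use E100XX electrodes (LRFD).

φR_n ≈ 248 kip

E100XX → F_EXX = 100 ksi.
Effective throat (given) t_e = 0.5 in.
A_we = 0.5 × 11 = 5.5 in².
F_nw = 0.6 F_EXX = 60 ksi.
φR_n = 0.75 × 60 × 5.5 = 247.5 kip.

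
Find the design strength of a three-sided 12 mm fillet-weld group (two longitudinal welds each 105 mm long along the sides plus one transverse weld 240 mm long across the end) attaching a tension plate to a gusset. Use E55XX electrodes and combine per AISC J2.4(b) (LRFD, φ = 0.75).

φR_n ≈ 1130 kN

E55XX → F_EXX = 550 MPa.
t_e = 0.707 × 12 = 8.484 mm.
R_nwl = 0.6 × 550 × 8.484 × 210 × 10⁻³ = 587.9 kN (longitudinal, 2 welds).
R_nwt = 0.6 × 550 × 8.484 × 240 × 10⁻³ = 671.9 kN (transverse, base value).
(i) R_nwl + R_nwt = 1260 kN; (ii) 0.85 R_nwl + 1.5 R_nwt = 1508 kN.
R_n = max = 1508 kN [governs: (ii)]; φR_n = 1131 kN.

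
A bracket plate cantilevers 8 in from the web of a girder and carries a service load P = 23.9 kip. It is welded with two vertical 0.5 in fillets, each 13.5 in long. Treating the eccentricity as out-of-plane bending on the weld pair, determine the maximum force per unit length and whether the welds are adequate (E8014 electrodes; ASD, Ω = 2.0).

E80XX → F_EXX = 80 ksi.
L_w = 2 × 13.5 = 27 in; section modulus (unit throat) S = 2 × L²/6 = 60.75 in².
Direct shear f_v = P/L_w = 23.9/27 = 0.8852 kip/in.
Moment M = P × e = 23.9 × 8 = 191.2 kip·in; bending f_b = M/S = 3.147 kip/in.
f_max = √(f_v² + f_b²) = √(0.8852² + 3.147²) = 3.269 kip/in.
r_n/Ω = (1/2.0) × 0.6 × 80 × (0.707 × 0.5) = 8.484 kip/in → adequate.

f_max ≈ 3.27 kip/in; adequate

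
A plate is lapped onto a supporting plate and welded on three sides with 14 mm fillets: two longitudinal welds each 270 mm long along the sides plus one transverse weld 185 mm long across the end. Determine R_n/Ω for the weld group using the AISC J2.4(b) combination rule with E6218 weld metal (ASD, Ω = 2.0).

R_n/Ω ≈ 1360 kN

E62XX → F_EXX = 620 MPa.
t_e = 0.707 × 14 = 9.898 mm.
R_nwl = 0.6 × 620 × 9.898 × 540 × 10⁻³ = 1988 kN (longitudinal, 2 welds).
R_nwt = 0.6 × 620 × 9.898 × 185 × 10⁻³ = 681.2 kN (transverse, base value).
(i) R_nwl + R_nwt = 2669 kN; (ii) 0.85 R_nwl + 1.5 R_nwt = 2712 kN.
R_n = max = 2712 kN [governs: (ii)]; R_n/Ω = 1356 kN.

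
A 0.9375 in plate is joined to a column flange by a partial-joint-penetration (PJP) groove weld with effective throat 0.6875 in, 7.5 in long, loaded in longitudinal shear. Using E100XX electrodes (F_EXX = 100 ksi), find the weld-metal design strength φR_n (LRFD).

Effective throat (given) t_e = 0.6875 in.
A_we = 0.6875 × 7.5 = 5.156 in².
F_nw = 0.6 F_EXX = 60 ksi.
φR_n = 0.75 × 60 × 5.156 = 232 kip.

φR_n ≈ 232 kip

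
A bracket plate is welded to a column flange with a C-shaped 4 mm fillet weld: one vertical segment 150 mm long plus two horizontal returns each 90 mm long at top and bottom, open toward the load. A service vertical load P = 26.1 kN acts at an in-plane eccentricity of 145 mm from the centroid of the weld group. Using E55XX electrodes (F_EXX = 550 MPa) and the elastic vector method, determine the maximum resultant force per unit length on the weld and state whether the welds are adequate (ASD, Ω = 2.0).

Total weld length L_w = 330 mm. Treat welds as unit-width lines.
Centroid: x̄ = 2×90×45 / 330 = 24.55 mm from the vertical weld.
Polar moment about centroid: J = I_x + I_y = [150³/12 + 2×90×75²] + [150×24.55² + 2(90³/12 + 90×20.45²)] = 1581000 mm³.
Direct shear f_v = P/L_w = 26.1×10³ / 330 = 79.09 N/mm (vertical).
Torsion M = P·e = 26.1×10³ × 145 = 3784500 N·mm.
Critical point at (x, y) = (65.45, 75) from centroid. f_tx = M·y/J = 179.5 N/mm; f_ty = M·x/J = 156.7 N/mm.
Resultant f_max = √[f_tx² + (f_v + f_ty)²] = √[179.5² + (79.09 + 156.7)²] = 296.4 N/mm.
Capacity per unit length: r_n/Ω = (1/2.0) × 0.6 × 550 × (0.707 × 4) = 466.6 N/mm.
296.4 ≤ 466.6 → adequate.

f_max ≈ 296 N/mm; adequate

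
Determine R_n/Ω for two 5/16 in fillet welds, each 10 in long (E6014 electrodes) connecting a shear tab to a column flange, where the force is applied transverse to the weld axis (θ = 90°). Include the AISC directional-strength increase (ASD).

R_n/Ω ≈ 119 kip

E60XX → F_EXX = 60 ksi.
t_e = 0.707 × 0.3125 = 0.2209 in; A_we = 0.2209 × 20 = 4.419 in².
Directional factor: 1.0 + 0.5 sin^1.5(90°) = 1.5.
F_nw = 0.6 × 60 × 1.5 = 54 ksi.
R_n/Ω = (54 × 4.419) / 2.0 = 119.3 kip.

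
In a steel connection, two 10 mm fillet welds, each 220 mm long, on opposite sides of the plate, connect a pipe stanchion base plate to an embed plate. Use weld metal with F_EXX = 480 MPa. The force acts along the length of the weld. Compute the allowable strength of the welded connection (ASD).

Effective throat t_e = 0.707 × 10 = 7.07 mm.
Total length L = 440 mm; A_we = 7.07 × 440 = 3111 mm².
F_nw = 0.6 F_EXX = 0.6 × 480 = 288 MPa.
R_n = 288 × 3111 × 10⁻³ = 895.9 kN; R_n/Ω = 895.9/2.0 = 448 kN.

R_n/Ω ≈ 448 kN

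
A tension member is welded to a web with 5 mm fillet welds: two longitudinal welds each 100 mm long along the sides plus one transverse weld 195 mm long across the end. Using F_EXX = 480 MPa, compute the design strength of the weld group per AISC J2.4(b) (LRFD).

t_e = 0.707 × 5 = 3.535 mm.
R_nwl = 0.6 × 480 × 3.535 × 200 × 10⁻³ = 203.6 kN (longitudinal, 2 welds).
R_nwt = 0.6 × 480 × 3.535 × 195 × 10⁻³ = 198.5 kN (transverse, base value).
(i) R_nwl + R_nwt = 402.1 kN; (ii) 0.85 R_nwl + 1.5 R_nwt = 470.9 kN.
R_n = max = 470.9 kN [governs: (ii)]; φR_n = 353.1 kN.

φR_n ≈ 353 kN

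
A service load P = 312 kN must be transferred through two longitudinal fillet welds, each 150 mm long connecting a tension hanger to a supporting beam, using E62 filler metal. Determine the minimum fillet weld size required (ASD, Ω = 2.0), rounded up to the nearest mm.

E62XX → F_EXX = 620 MPa.
Total weld length L = 300 mm.
Required throat t_e = P × Ω / (0.6 F_EXX × L) = 312 × 2.0 / (0.6 × 620 × 300 × 10⁻³) = 5.591 mm.
Required leg w = t_e / 0.707 = 7.909 mm → use 8 mm.

w = 8 mm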